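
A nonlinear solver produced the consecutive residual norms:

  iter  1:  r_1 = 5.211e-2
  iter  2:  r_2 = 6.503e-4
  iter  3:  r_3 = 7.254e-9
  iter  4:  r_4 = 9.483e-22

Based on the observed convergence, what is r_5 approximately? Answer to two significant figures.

2.9e-55

First estimate the order: p ≈ ln(r_4/r_3) / ln(r_3/r_2) = ln(9.483e-22/7.254e-9)/ln(7.254e-9/6.503e-4) = ln(1.30728e-13)/ln(1.11549e-05) ≈ 2.6014.
Then r_5 ≈ r_4·(r_4/r_3)^p = 9.483e-22·(1.30728e-13)^2.6014 = 9.483e-22·3.05156e-34 ≈ 2.894e-55.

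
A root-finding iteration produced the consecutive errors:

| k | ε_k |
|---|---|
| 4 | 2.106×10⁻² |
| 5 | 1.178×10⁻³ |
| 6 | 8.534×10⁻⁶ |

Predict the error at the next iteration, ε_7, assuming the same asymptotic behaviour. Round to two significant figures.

1.9e-9

First estimate the order: p ≈ ln(ε_6/ε_5) / ln(ε_5/ε_4) = ln(8.534×10⁻⁶/1.178×10⁻³)/ln(1.178×10⁻³/2.106×10⁻²) = ln(0.00724448)/ln(0.0559354) ≈ 1.7088.
Then ε_7 ≈ ε_6·(ε_6/ε_5)^p = 8.534×10⁻⁶·(0.00724448)^1.7088 = 8.534×10⁻⁶·0.000220384 ≈ 1.881e-09.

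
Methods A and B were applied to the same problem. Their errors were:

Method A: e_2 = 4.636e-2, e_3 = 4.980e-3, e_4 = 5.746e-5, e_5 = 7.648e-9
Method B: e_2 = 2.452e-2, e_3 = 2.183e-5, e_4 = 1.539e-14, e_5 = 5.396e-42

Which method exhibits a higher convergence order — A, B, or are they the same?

B

Method A: p ≈ ln(7.648e-9/5.746e-5)/ln(5.746e-5/4.980e-3) ≈ 2.00.
Method B: p ≈ ln(5.396e-42/1.539e-14)/ln(1.539e-14/2.183e-5) ≈ 3.00.
Method B has the higher order (≈3.0 vs ≈2.0).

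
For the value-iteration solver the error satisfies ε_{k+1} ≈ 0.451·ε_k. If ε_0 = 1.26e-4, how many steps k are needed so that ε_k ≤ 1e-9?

After k steps, ε_k ≈ 1.26e-4·0.451^k.
Need 0.451^k ≤ 1e-9/1.26e-4 = 7.93651e-06.
k ≥ ln(7.93651e-06)/ln(0.451) = -11.7440/-0.79629 = 14.748.
Smallest integer k = 15.

15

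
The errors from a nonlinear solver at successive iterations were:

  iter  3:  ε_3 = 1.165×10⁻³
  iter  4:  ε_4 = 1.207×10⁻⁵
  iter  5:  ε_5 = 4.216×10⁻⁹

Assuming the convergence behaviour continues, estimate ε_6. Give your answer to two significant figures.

4.0e-15

First estimate the order: p ≈ ln(ε_5/ε_4) / ln(ε_4/ε_3) = ln(4.216×10⁻⁹/1.207×10⁻⁵)/ln(1.207×10⁻⁵/1.165×10⁻³) = ln(0.000349296)/ln(0.0103605) ≈ 1.7418.
Then ε_6 ≈ ε_5·(ε_5/ε_4)^p = 4.216×10⁻⁹·(0.000349296)^1.7418 = 4.216×10⁻⁹·9.52653e-07 ≈ 4.016e-15.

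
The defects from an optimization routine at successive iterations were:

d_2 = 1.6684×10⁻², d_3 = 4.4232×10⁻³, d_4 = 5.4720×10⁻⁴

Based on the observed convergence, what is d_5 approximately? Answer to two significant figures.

First estimate the order: p ≈ ln(d_4/d_3) / ln(d_3/d_2) = ln(5.4720×10⁻⁴/4.4232×10⁻³)/ln(4.4232×10⁻³/1.6684×10⁻²) = ln(0.123711)/ln(0.265116) ≈ 1.5741.
Then d_5 ≈ d_4·(d_4/d_3)^p = 5.4720×10⁻⁴·(0.123711)^1.5741 = 5.4720×10⁻⁴·0.03727 ≈ 2.039e-05.

2.0e-5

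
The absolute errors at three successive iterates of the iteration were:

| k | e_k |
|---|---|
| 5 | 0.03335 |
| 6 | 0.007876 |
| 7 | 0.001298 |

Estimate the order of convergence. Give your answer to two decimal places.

1.25

p ≈ ln(e_7/e_6) / ln(e_6/e_5)
  = ln(0.001298/0.007876) / ln(0.007876/0.03335)
  = ln(0.164804) / ln(0.236162)
  = -1.80300 / -1.44324 ≈ 1.24927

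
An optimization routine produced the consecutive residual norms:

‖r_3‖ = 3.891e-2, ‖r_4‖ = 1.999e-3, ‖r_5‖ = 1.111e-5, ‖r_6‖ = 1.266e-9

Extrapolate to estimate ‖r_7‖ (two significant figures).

1.6e-16

First estimate the order: p ≈ ln(‖r_6‖/‖r_5‖) / ln(‖r_5‖/‖r_4‖) = ln(1.266e-9/1.111e-5)/ln(1.111e-5/1.999e-3) = ln(0.000113951)/ln(0.00555778) ≈ 1.7486.
Then ‖r_7‖ ≈ ‖r_6‖·(‖r_6‖/‖r_5‖)^p = 1.266e-9·(0.000113951)^1.7486 = 1.266e-9·1.27285e-07 ≈ 1.611e-16.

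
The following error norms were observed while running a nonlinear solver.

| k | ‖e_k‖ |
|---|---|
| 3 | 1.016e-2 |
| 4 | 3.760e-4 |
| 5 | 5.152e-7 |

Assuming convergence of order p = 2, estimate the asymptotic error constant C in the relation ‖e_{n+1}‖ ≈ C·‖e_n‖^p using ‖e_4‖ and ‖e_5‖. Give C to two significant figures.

C ≈ ‖e_5‖ / ‖e_4‖^2
  = 5.152e-7 / (3.760e-4)^2
  = 5.152e-7 / 1.41376e-07 ≈ 3.6442

3.6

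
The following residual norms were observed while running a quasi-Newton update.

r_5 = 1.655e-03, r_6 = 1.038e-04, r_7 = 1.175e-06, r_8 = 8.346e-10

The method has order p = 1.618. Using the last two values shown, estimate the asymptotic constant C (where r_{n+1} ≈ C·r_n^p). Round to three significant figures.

C ≈ r_8 / r_7^1.618
  = 8.346e-10 / (1.175e-06)^1.618
  = 8.346e-10 / 2.54285e-10 ≈ 3.2821

3.28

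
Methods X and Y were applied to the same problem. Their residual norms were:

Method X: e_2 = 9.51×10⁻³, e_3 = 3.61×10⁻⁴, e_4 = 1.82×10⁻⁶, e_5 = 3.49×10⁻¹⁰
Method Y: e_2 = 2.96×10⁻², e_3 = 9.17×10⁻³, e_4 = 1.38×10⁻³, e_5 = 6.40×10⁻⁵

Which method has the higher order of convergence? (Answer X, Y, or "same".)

Method X: p ≈ ln(3.49×10⁻¹⁰/1.82×10⁻⁶)/ln(1.82×10⁻⁶/3.61×10⁻⁴) ≈ 1.62.
Method Y: p ≈ ln(6.40×10⁻⁵/1.38×10⁻³)/ln(1.38×10⁻³/9.17×10⁻³) ≈ 1.62.
Both orders ≈ 1.6 — effectively the same.

same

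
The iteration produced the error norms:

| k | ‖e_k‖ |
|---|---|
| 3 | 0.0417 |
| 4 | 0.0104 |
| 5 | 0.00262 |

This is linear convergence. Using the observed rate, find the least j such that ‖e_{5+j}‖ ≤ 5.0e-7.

7

Rate ρ ≈ ‖e_5‖/‖e_4‖ = 0.00262/0.0104 = 0.2519.
After j more steps, ‖e_{5+j}‖ ≈ 0.00262·ρ^j; need ρ^j ≤ 5.0e-7/0.00262 = 0.00019084.
j ≥ ln(0.00019084)/ln(0.2519) = -8.5641/-1.37872 = 6.212.
So 7 more iterations are needed.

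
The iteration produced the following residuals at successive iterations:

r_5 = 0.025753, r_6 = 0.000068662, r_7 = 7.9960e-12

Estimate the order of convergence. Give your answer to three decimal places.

p ≈ ln(r_7/r_6) / ln(r_6/r_5)
  = ln(7.9960e-12/0.000068662) / ln(0.000068662/0.025753)
  = ln(1.16455e-07) / ln(0.00266617)
  = -15.965761 / -5.927112 ≈ 2.693683

2.694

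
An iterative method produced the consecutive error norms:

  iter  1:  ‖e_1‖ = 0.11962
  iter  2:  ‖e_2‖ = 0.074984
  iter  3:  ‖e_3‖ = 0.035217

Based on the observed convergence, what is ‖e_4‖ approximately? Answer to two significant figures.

First estimate the order: p ≈ ln(‖e_3‖/‖e_2‖) / ln(‖e_2‖/‖e_1‖) = ln(0.035217/0.074984)/ln(0.074984/0.11962) = ln(0.46966)/ln(0.626852) ≈ 1.6181.
Then ‖e_4‖ ≈ ‖e_3‖·(‖e_3‖/‖e_2‖)^p = 0.035217·(0.46966)^1.6181 = 0.035217·0.294383 ≈ 0.01037.

1.0e-2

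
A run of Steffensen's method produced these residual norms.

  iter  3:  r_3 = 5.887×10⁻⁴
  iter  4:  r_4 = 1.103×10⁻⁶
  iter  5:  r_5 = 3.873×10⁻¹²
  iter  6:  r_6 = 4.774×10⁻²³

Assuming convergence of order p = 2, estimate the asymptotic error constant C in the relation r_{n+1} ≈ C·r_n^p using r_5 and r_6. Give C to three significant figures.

3.18

C ≈ r_6 / r_5^2
  = 4.774×10⁻²³ / (3.873×10⁻¹²)^2
  = 4.774×10⁻²³ / 1.50001e-23 ≈ 3.1826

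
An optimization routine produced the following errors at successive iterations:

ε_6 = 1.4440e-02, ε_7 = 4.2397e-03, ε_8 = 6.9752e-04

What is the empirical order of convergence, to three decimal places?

p ≈ ln(ε_8/ε_7) / ln(ε_7/ε_6)
  = ln(6.9752e-04/4.2397e-03) / ln(4.2397e-03/1.4440e-02)
  = ln(0.164521) / ln(0.293608)
  = -1.804717 / -1.225510 ≈ 1.472625

1.473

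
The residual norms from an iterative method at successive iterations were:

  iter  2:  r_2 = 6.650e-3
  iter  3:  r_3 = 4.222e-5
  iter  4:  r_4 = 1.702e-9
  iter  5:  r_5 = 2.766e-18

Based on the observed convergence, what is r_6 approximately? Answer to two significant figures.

7.3e-36

First estimate the order: p ≈ ln(r_5/r_4) / ln(r_4/r_3) = ln(2.766e-18/1.702e-9)/ln(1.702e-9/4.222e-5) = ln(1.62515e-09)/ln(4.03126e-05) ≈ 2.0000.
Then r_6 ≈ r_5·(r_5/r_4)^p = 2.766e-18·(1.62515e-09)^2.0000 = 2.766e-18·2.64111e-18 ≈ 7.305e-36.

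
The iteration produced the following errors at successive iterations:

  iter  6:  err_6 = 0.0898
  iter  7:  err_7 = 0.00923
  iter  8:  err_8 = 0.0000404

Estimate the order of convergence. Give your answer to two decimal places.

p ≈ ln(err_8/err_7) / ln(err_7/err_6)
  = ln(0.0000404/0.00923) / ln(0.00923/0.0898)
  = ln(0.00437703) / ln(0.102784)
  = -5.43138 / -2.27513 ≈ 2.38728

2.39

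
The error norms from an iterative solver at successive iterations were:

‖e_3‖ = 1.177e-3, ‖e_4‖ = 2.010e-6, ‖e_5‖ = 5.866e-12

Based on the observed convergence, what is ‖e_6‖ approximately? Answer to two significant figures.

5.0e-23

First estimate the order: p ≈ ln(‖e_5‖/‖e_4‖) / ln(‖e_4‖/‖e_3‖) = ln(5.866e-12/2.010e-6)/ln(2.010e-6/1.177e-3) = ln(2.91841e-06)/ln(0.00170773) ≈ 1.9999.
Then ‖e_6‖ ≈ ‖e_5‖·(‖e_5‖/‖e_4‖)^p = 5.866e-12·(2.91841e-06)^1.9999 = 5.866e-12·8.52798e-12 ≈ 5.003e-23.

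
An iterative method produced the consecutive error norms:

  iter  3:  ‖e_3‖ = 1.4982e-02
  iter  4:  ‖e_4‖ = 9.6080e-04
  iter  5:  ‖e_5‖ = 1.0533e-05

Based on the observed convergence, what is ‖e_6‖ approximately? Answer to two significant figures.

First estimate the order: p ≈ ln(‖e_5‖/‖e_4‖) / ln(‖e_4‖/‖e_3‖) = ln(1.0533e-05/9.6080e-04)/ln(9.6080e-04/1.4982e-02) = ln(0.0109627)/ln(0.0641303) ≈ 1.6431.
Then ‖e_6‖ ≈ ‖e_5‖·(‖e_5‖/‖e_4‖)^p = 1.0533e-05·(0.0109627)^1.6431 = 1.0533e-05·0.000601712 ≈ 6.338e-09.

6.3e-9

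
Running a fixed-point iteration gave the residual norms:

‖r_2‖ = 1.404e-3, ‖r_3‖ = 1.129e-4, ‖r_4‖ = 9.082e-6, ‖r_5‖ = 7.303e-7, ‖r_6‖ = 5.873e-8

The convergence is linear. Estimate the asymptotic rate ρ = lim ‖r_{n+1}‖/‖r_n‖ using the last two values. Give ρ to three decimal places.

0.080

ρ ≈ ‖r_6‖/‖r_5‖ = 5.873e-8/7.303e-7 = 0.08042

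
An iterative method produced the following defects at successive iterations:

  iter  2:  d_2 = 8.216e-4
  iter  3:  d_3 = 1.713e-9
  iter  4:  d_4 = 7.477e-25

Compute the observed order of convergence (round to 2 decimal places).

p ≈ ln(d_4/d_3) / ln(d_3/d_2)
  = ln(7.477e-25/1.713e-9) / ln(1.713e-9/8.216e-4)
  = ln(4.36486e-16) / ln(2.08496e-06)
  = -35.36778 / -13.08076 ≈ 2.70380

2.70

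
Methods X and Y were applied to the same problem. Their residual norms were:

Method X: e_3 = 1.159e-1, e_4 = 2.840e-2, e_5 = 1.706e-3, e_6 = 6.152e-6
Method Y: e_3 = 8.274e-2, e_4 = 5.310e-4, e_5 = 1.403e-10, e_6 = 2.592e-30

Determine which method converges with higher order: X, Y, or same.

Method X: p ≈ ln(6.152e-6/1.706e-3)/ln(1.706e-3/2.840e-2) ≈ 2.00.
Method Y: p ≈ ln(2.592e-30/1.403e-10)/ln(1.403e-10/5.310e-4) ≈ 3.00.
Method Y has the higher order (≈3.0 vs ≈2.0).

Y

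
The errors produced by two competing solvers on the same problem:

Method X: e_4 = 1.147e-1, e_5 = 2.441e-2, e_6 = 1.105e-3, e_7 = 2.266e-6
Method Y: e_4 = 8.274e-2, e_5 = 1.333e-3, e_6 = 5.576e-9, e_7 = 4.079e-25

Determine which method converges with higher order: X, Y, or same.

Method X: p ≈ ln(2.266e-6/1.105e-3)/ln(1.105e-3/2.441e-2) ≈ 2.00.
Method Y: p ≈ ln(4.079e-25/5.576e-9)/ln(5.576e-9/1.333e-3) ≈ 3.00.
Method Y has the higher order (≈3.0 vs ≈2.0).

Y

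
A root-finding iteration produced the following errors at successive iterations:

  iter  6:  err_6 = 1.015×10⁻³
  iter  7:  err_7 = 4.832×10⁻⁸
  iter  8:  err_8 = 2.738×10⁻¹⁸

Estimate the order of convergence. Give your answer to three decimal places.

p ≈ ln(err_8/err_7) / ln(err_7/err_6)
  = ln(2.738×10⁻¹⁸/4.832×10⁻⁸) / ln(4.832×10⁻⁸/1.015×10⁻³)
  = ln(5.66639e-11) / ln(4.76059e-05)
  = -23.593884 / -9.952554 ≈ 2.370636

2.371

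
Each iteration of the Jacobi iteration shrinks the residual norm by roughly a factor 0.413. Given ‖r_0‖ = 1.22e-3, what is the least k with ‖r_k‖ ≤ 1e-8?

14

After k steps, ‖r_k‖ ≈ 1.22e-3·0.413^k.
Need 0.413^k ≤ 1e-8/1.22e-3 = 8.19672e-06.
k ≥ ln(8.19672e-06)/ln(0.413) = -11.7118/-0.88431 = 13.244.
Smallest integer k = 14.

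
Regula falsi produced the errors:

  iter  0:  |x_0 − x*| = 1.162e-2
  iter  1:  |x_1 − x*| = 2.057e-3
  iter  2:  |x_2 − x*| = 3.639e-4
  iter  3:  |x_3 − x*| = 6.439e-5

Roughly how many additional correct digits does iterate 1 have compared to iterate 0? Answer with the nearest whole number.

Digits gained ≈ log₁₀(|x_0 − x*|/|x_1 − x*|) = log₁₀(1.162e-2/2.057e-3) = log₁₀(5.649) ≈ 0.752.

1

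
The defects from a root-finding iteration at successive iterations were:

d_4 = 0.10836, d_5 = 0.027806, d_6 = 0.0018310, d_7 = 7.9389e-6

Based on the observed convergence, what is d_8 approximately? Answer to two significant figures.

First estimate the order: p ≈ ln(d_7/d_6) / ln(d_6/d_5) = ln(7.9389e-6/0.0018310)/ln(0.0018310/0.027806) = ln(0.00433583)/ln(0.0658491) ≈ 2.0000.
Then d_8 ≈ d_7·(d_7/d_6)^p = 7.9389e-6·(0.00433583)^2.0000 = 7.9389e-6·1.87994e-05 ≈ 1.492e-10.

1.5e-10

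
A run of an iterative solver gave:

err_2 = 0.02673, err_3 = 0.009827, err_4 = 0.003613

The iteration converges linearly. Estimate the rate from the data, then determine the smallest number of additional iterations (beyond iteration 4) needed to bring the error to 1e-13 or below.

25

Rate ρ ≈ err_4/err_3 = 0.003613/0.009827 = 0.3677.
After j more steps, err_{4+j} ≈ 0.003613·ρ^j; need ρ^j ≤ 1e-13/0.003613 = 2.76778e-11.
j ≥ ln(2.76778e-11)/ln(0.3677) = -24.3104/-1.00049 = 24.298.
So 25 more iterations are needed.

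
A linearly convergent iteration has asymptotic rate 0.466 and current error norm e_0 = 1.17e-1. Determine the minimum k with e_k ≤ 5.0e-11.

After k steps, e_k ≈ 1.17e-1·0.466^k.
Need 0.466^k ≤ 5.0e-11/1.17e-1 = 4.2735e-10.
k ≥ ln(4.2735e-10)/ln(0.466) = -21.5734/-0.76357 = 28.253.
Smallest integer k = 29.

29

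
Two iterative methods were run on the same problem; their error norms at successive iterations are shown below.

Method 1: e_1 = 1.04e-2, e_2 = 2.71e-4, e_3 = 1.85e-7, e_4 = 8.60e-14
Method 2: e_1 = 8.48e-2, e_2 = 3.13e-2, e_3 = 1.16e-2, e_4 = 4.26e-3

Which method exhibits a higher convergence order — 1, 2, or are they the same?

Method 1: p ≈ ln(8.60e-14/1.85e-7)/ln(1.85e-7/2.71e-4) ≈ 2.00.
Method 2: p ≈ ln(4.26e-3/1.16e-2)/ln(1.16e-2/3.13e-2) ≈ 1.01.
Method 1 has the higher order (≈2.0 vs ≈1.0).

1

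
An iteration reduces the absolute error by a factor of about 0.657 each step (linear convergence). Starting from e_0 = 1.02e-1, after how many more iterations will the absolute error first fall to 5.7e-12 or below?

57

After k steps, e_k ≈ 1.02e-1·0.657^k.
Need 0.657^k ≤ 5.7e-12/1.02e-1 = 5.58824e-11.
k ≥ ln(5.58824e-11)/ln(0.657) = -23.6078/-0.42007 = 56.200.
Smallest integer k = 57.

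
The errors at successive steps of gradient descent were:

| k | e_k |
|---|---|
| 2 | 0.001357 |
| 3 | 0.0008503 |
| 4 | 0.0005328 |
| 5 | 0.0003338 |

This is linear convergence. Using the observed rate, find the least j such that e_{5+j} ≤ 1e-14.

Rate ρ ≈ e_5/e_4 = 0.0003338/0.0005328 = 0.6265.
After j more steps, e_{5+j} ≈ 0.0003338·ρ^j; need ρ^j ≤ 1e-14/0.0003338 = 2.99581e-11.
j ≥ ln(2.99581e-11)/ln(0.6265) = -24.2312/-0.46761 = 51.819.
So 52 more iterations are needed.

52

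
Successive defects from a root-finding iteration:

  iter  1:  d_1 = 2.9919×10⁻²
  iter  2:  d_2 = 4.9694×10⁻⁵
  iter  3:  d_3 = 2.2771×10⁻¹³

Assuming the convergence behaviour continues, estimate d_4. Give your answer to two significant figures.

First estimate the order: p ≈ ln(d_3/d_2) / ln(d_2/d_1) = ln(2.2771×10⁻¹³/4.9694×10⁻⁵)/ln(4.9694×10⁻⁵/2.9919×10⁻²) = ln(4.58224e-09)/ln(0.00166095) ≈ 3.0000.
Then d_4 ≈ d_3·(d_3/d_2)^p = 2.2771×10⁻¹³·(4.58224e-09)^3.0000 = 2.2771×10⁻¹³·9.62129e-26 ≈ 2.191e-38.

2.2e-38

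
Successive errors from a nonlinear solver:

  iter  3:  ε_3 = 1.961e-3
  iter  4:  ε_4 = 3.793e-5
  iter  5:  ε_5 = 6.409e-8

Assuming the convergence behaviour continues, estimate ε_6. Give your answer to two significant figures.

2.1e-12

First estimate the order: p ≈ ln(ε_5/ε_4) / ln(ε_4/ε_3) = ln(6.409e-8/3.793e-5)/ln(3.793e-5/1.961e-3) = ln(0.00168969)/ln(0.0193422) ≈ 1.6179.
Then ε_6 ≈ ε_5·(ε_5/ε_4)^p = 6.409e-8·(0.00168969)^1.6179 = 6.409e-8·3.27242e-05 ≈ 2.097e-12.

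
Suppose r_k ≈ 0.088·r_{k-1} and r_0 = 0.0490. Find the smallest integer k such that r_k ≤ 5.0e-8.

After k steps, r_k ≈ 0.0490·0.088^k.
Need 0.088^k ≤ 5.0e-8/0.0490 = 1.02041e-06.
k ≥ ln(1.02041e-06)/ln(0.088) = -13.7953/-2.43042 = 5.676.
Smallest integer k = 6.

6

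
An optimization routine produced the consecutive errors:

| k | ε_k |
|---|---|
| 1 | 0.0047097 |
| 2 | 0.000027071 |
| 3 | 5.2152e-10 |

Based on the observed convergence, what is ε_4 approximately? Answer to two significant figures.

First estimate the order: p ≈ ln(ε_3/ε_2) / ln(ε_2/ε_1) = ln(5.2152e-10/0.000027071)/ln(0.000027071/0.0047097) = ln(1.92649e-05)/ln(0.00574792) ≈ 2.1046.
Then ε_4 ≈ ε_3·(ε_3/ε_2)^p = 5.2152e-10·(1.92649e-05)^2.1046 = 5.2152e-10·1.19212e-10 ≈ 6.217e-20.

6.2e-20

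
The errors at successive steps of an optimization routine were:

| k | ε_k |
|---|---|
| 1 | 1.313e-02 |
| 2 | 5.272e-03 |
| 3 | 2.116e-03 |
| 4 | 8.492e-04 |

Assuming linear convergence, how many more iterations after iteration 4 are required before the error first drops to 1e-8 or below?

13

Rate ρ ≈ ε_4/ε_3 = 8.492e-04/2.116e-03 = 0.4013.
After j more steps, ε_{4+j} ≈ 8.492e-04·ρ^j; need ρ^j ≤ 1e-8/8.492e-04 = 1.17758e-05.
j ≥ ln(1.17758e-05)/ln(0.4013) = -11.3495/-0.91305 = 12.430.
So 13 more iterations are needed.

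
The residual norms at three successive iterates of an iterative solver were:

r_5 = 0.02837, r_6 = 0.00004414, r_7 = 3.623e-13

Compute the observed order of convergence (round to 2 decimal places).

p ≈ ln(r_7/r_6) / ln(r_6/r_5)
  = ln(3.623e-13/0.00004414) / ln(0.00004414/0.02837)
  = ln(8.20797e-09) / ln(0.00155587)
  = -18.61816 / -6.46572 ≈ 2.87952

2.88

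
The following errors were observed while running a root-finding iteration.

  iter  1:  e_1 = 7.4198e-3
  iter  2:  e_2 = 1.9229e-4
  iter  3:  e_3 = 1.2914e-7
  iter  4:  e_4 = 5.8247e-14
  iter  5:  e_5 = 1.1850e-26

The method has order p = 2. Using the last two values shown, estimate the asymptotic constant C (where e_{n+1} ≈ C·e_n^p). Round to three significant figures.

C ≈ e_5 / e_4^2
  = 1.1850e-26 / (5.8247e-14)^2
  = 1.1850e-26 / 3.39271e-27 ≈ 3.4928

3.49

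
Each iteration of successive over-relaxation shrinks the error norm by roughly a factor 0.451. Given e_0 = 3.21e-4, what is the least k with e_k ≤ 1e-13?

After k steps, e_k ≈ 3.21e-4·0.451^k.
Need 0.451^k ≤ 1e-13/3.21e-4 = 3.11526e-10.
k ≥ ln(3.11526e-10)/ln(0.451) = -21.8895/-0.79629 = 27.489.
Smallest integer k = 28.

28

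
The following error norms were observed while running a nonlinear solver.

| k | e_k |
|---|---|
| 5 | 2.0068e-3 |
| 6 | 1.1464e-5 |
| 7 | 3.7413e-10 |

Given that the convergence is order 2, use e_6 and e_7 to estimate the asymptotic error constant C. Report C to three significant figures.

C ≈ e_7 / e_6^2
  = 3.7413e-10 / (1.1464e-5)^2
  = 3.7413e-10 / 1.31423e-10 ≈ 2.8468

2.85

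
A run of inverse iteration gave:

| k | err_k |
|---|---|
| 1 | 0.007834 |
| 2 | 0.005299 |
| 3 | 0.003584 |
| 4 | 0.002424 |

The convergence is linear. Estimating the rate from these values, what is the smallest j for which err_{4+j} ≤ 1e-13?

62

Rate ρ ≈ err_4/err_3 = 0.002424/0.003584 = 0.6763.
After j more steps, err_{4+j} ≈ 0.002424·ρ^j; need ρ^j ≤ 1e-13/0.002424 = 4.12541e-11.
j ≥ ln(4.12541e-11)/ln(0.6763) = -23.9113/-0.39112 = 61.135.
So 62 more iterations are needed.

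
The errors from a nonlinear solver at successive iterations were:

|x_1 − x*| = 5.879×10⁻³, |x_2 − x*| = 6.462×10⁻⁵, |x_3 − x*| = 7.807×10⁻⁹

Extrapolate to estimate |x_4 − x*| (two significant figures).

First estimate the order: p ≈ ln(|x_3 − x*|/|x_2 − x*|) / ln(|x_2 − x*|/|x_1 − x*|) = ln(7.807×10⁻⁹/6.462×10⁻⁵)/ln(6.462×10⁻⁵/5.879×10⁻³) = ln(0.000120814)/ln(0.0109917) ≈ 2.0000.
Then |x_4 − x*| ≈ |x_3 − x*|·(|x_3 − x*|/|x_2 − x*|)^p = 7.807×10⁻⁹·(0.000120814)^2.0000 = 7.807×10⁻⁹·1.4596e-08 ≈ 1.14e-16.

1.1e-16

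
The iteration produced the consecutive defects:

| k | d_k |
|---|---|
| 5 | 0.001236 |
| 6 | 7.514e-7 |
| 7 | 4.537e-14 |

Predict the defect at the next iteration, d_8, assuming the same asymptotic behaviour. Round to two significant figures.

First estimate the order: p ≈ ln(d_7/d_6) / ln(d_6/d_5) = ln(4.537e-14/7.514e-7)/ln(7.514e-7/0.001236) = ln(6.03806e-08)/ln(0.000607929) ≈ 2.2446.
Then d_8 ≈ d_7·(d_7/d_6)^p = 4.537e-14·(6.03806e-08)^2.2446 = 4.537e-14·6.25176e-17 ≈ 2.836e-30.

2.8e-30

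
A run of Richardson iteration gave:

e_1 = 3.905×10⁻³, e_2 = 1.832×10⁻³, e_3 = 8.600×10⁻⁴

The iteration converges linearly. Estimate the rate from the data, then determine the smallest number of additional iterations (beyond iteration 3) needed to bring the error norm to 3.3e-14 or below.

32

Rate ρ ≈ e_3/e_2 = 8.600×10⁻⁴/1.832×10⁻³ = 0.4694.
After j more steps, e_{3+j} ≈ 8.600×10⁻⁴·ρ^j; need ρ^j ≤ 3.3e-14/8.600×10⁻⁴ = 3.83721e-11.
j ≥ ln(3.83721e-11)/ln(0.4694) = -23.9837/-0.75630 = 31.712.
So 32 more iterations are needed.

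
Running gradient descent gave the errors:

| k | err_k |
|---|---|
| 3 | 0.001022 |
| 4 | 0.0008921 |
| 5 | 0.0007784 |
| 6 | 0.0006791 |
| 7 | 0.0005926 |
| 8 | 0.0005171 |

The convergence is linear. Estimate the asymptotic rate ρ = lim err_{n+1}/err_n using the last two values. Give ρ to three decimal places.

ρ ≈ err_8/err_7 = 0.0005171/0.0005926 = 0.87260

0.873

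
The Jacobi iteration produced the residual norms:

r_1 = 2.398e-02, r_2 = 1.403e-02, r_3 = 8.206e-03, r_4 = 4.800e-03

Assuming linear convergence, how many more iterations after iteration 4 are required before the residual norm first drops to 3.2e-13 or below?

Rate ρ ≈ r_4/r_3 = 4.800e-03/8.206e-03 = 0.5849.
After j more steps, r_{4+j} ≈ 4.800e-03·ρ^j; need ρ^j ≤ 3.2e-13/4.800e-03 = 6.66667e-11.
j ≥ ln(6.66667e-11)/ln(0.5849) = -23.4313/-0.53631 = 43.690.
So 44 more iterations are needed.

44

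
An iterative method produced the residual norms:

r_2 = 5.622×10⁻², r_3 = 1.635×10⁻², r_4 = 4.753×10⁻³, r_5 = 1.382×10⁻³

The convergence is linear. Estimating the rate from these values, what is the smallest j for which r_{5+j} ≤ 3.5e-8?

Rate ρ ≈ r_5/r_4 = 1.382×10⁻³/4.753×10⁻³ = 0.2908.
After j more steps, r_{5+j} ≈ 1.382×10⁻³·ρ^j; need ρ^j ≤ 3.5e-8/1.382×10⁻³ = 2.53256e-05.
j ≥ ln(2.53256e-05)/ln(0.2908) = -10.5837/-1.23512 = 8.569.
So 9 more iterations are needed.

9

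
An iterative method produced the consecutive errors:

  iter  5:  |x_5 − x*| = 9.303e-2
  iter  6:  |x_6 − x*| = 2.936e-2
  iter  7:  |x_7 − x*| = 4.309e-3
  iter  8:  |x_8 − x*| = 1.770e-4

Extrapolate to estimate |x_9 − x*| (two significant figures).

First estimate the order: p ≈ ln(|x_8 − x*|/|x_7 − x*|) / ln(|x_7 − x*|/|x_6 − x*|) = ln(1.770e-4/4.309e-3)/ln(4.309e-3/2.936e-2) = ln(0.0410768)/ln(0.146764) ≈ 1.6636.
Then |x_9 − x*| ≈ |x_8 − x*|·(|x_8 − x*|/|x_7 − x*|)^p = 1.770e-4·(0.0410768)^1.6636 = 1.770e-4·0.00493832 ≈ 8.741e-07.

8.7e-7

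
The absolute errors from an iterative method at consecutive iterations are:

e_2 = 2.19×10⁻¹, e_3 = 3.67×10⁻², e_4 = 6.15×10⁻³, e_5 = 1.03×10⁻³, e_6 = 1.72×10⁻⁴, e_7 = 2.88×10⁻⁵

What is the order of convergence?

1

Consecutive ratios: e_7/e_6 = 2.88×10⁻⁵/1.72×10⁻⁴ = 0.167442, e_6/e_5 = 1.72×10⁻⁴/1.03×10⁻³ = 0.16699.
p ≈ ln(0.167442)/ln(0.16699) = -1.7871/-1.7898 ≈ 1.00.
So the convergence is linear (order 1).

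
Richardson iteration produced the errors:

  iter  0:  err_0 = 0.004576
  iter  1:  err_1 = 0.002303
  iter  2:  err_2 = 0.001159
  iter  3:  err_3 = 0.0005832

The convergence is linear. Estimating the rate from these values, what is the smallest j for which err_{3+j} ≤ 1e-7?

13

Rate ρ ≈ err_3/err_2 = 0.0005832/0.001159 = 0.5032.
After j more steps, err_{3+j} ≈ 0.0005832·ρ^j; need ρ^j ≤ 1e-7/0.0005832 = 0.000171468.
j ≥ ln(0.000171468)/ln(0.5032) = -8.6711/-0.68677 = 12.626.
So 13 more iterations are needed.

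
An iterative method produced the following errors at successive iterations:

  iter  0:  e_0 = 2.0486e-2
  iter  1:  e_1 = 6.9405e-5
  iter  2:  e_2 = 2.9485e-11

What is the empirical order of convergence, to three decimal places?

2.580

p ≈ ln(e_2/e_1) / ln(e_1/e_0)
  = ln(2.9485e-11/6.9405e-5) / ln(6.9405e-5/2.0486e-2)
  = ln(4.24825e-07) / ln(0.00338792)
  = -14.671589 / -5.687539 ≈ 2.579602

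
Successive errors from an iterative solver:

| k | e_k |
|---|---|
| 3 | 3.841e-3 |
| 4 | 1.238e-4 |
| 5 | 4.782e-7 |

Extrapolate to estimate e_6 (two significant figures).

First estimate the order: p ≈ ln(e_5/e_4) / ln(e_4/e_3) = ln(4.782e-7/1.238e-4)/ln(1.238e-4/3.841e-3) = ln(0.00386268)/ln(0.0322312) ≈ 1.6177.
Then e_6 ≈ e_5·(e_5/e_4)^p = 4.782e-7·(0.00386268)^1.6177 = 4.782e-7·0.000124827 ≈ 5.969e-11.

6.0e-11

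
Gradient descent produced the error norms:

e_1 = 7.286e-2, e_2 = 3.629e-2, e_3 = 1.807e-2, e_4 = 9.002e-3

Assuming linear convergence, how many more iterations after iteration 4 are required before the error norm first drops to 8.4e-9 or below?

Rate ρ ≈ e_4/e_3 = 9.002e-3/1.807e-2 = 0.4982.
After j more steps, e_{4+j} ≈ 9.002e-3·ρ^j; need ρ^j ≤ 8.4e-9/9.002e-3 = 9.33126e-07.
j ≥ ln(9.33126e-07)/ln(0.4982) = -13.8847/-0.69675 = 19.928.
So 20 more iterations are needed.

20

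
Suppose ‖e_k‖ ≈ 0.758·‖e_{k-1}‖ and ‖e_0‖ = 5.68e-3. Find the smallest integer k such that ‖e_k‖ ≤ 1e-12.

After k steps, ‖e_k‖ ≈ 5.68e-3·0.758^k.
Need 0.758^k ≤ 1e-12/5.68e-3 = 1.76056e-10.
k ≥ ln(1.76056e-10)/ln(0.758) = -22.4602/-0.27707 = 81.063.
Smallest integer k = 82.

82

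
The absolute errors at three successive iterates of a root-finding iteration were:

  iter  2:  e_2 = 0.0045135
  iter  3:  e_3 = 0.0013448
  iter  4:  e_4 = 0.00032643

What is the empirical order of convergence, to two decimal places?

p ≈ ln(e_4/e_3) / ln(e_3/e_2)
  = ln(0.00032643/0.0013448) / ln(0.0013448/0.0045135)
  = ln(0.242735) / ln(0.297951)
  = -1.41578 / -1.21083 ≈ 1.16926

1.17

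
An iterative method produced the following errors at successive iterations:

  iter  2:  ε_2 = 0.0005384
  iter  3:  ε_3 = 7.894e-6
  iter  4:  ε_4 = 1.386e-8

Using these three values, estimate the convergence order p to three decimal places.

1.503

p ≈ ln(ε_4/ε_3) / ln(ε_3/ε_2)
  = ln(1.386e-8/7.894e-6) / ln(7.894e-6/0.0005384)
  = ln(0.00175576) / ln(0.014662)
  = -6.344853 / -4.222496 ≈ 1.502631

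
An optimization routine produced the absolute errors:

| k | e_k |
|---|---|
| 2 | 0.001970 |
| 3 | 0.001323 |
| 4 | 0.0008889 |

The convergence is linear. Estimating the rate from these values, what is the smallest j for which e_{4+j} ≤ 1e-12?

Rate ρ ≈ e_4/e_3 = 0.0008889/0.001323 = 0.6719.
After j more steps, e_{4+j} ≈ 0.0008889·ρ^j; need ρ^j ≤ 1e-12/0.0008889 = 1.12499e-09.
j ≥ ln(1.12499e-09)/ln(0.6719) = -20.6055/-0.39765 = 51.818.
So 52 more iterations are needed.

52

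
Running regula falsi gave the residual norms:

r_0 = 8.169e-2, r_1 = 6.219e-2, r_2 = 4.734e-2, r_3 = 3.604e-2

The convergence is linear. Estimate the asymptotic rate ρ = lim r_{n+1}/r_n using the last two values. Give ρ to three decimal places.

0.761

ρ ≈ r_3/r_2 = 3.604e-2/4.734e-2 = 0.76130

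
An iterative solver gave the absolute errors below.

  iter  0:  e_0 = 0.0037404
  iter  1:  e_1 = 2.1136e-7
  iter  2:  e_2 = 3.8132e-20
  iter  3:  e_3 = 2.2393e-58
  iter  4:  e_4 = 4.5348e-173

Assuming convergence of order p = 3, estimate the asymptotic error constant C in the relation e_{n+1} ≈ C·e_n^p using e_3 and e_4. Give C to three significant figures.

C ≈ e_4 / e_3^3
  = 4.5348e-173 / (2.2393e-58)^3
  = 4.5348e-173 / 1.12289e-173 ≈ 4.0385

4.04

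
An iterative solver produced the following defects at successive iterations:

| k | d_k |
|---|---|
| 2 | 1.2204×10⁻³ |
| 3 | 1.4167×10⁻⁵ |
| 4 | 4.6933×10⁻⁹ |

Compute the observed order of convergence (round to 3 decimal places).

p ≈ ln(d_4/d_3) / ln(d_3/d_2)
  = ln(4.6933×10⁻⁹/1.4167×10⁻⁵) / ln(1.4167×10⁻⁵/1.2204×10⁻³)
  = ln(0.000331284) / ln(0.0116085)
  = -8.012535 / -4.456018 ≈ 1.798138

1.798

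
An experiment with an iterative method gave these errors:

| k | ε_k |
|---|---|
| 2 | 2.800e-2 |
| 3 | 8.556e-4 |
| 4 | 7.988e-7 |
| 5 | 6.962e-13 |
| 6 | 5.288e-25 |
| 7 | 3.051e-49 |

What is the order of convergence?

2

Consecutive ratios: ε_7/ε_6 = 3.051e-49/5.288e-25 = 5.76967e-25, ε_6/ε_5 = 5.288e-25/6.962e-13 = 7.59552e-13.
p ≈ ln(5.76967e-25)/ln(7.59552e-13) = -55.8120/-27.9060 ≈ 2.00.
So the convergence is quadratic (order 2).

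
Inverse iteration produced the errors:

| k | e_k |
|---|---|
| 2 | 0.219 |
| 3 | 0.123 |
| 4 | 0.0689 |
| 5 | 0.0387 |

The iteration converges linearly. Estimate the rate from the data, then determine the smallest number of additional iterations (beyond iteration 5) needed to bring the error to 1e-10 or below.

35

Rate ρ ≈ e_5/e_4 = 0.0387/0.0689 = 0.5617.
After j more steps, e_{5+j} ≈ 0.0387·ρ^j; need ρ^j ≤ 1e-10/0.0387 = 2.58398e-09.
j ≥ ln(2.58398e-09)/ln(0.5617) = -19.7739/-0.57679 = 34.283.
So 35 more iterations are needed.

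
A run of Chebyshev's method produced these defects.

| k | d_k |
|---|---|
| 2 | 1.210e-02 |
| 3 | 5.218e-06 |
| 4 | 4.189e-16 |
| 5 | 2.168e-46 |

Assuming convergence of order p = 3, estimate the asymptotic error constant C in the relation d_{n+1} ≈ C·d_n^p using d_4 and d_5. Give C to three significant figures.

2.95

C ≈ d_5 / d_4^3
  = 2.168e-46 / (4.189e-16)^3
  = 2.168e-46 / 7.35074e-47 ≈ 2.9494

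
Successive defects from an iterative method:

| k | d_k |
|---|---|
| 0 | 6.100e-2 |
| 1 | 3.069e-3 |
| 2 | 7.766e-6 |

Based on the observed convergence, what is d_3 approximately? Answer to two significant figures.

First estimate the order: p ≈ ln(d_2/d_1) / ln(d_1/d_0) = ln(7.766e-6/3.069e-3)/ln(3.069e-3/6.100e-2) = ln(0.00253047)/ln(0.0503115) ≈ 2.0001.
Then d_3 ≈ d_2·(d_2/d_1)^p = 7.766e-6·(0.00253047)^2.0001 = 7.766e-6·6.39945e-06 ≈ 4.97e-11.

5.0e-11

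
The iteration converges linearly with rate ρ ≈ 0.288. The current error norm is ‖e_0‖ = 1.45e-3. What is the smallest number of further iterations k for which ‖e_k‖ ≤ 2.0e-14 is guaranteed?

21

After k steps, ‖e_k‖ ≈ 1.45e-3·0.288^k.
Need 0.288^k ≤ 2.0e-14/1.45e-3 = 1.37931e-11.
k ≥ ln(1.37931e-11)/ln(0.288) = -25.0069/-1.24479 = 20.089.
Smallest integer k = 21.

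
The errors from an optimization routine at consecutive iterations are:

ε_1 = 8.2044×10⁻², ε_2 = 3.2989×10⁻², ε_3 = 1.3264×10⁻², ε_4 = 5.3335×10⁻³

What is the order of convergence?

Consecutive ratios: ε_4/ε_3 = 5.3335×10⁻³/1.3264×10⁻² = 0.402103, ε_3/ε_2 = 1.3264×10⁻²/3.2989×10⁻² = 0.402073.
p ≈ ln(0.402103)/ln(0.402073) = -0.9110/-0.9111 ≈ 1.00.
So the convergence is linear (order 1).

1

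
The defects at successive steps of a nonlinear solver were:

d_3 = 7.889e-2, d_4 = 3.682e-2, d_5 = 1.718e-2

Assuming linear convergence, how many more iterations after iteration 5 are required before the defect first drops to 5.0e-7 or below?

Rate ρ ≈ d_5/d_4 = 1.718e-2/3.682e-2 = 0.4666.
After j more steps, d_{5+j} ≈ 1.718e-2·ρ^j; need ρ^j ≤ 5.0e-7/1.718e-2 = 2.91036e-05.
j ≥ ln(2.91036e-05)/ln(0.4666) = -10.4446/-0.76228 = 13.702.
So 14 more iterations are needed.

14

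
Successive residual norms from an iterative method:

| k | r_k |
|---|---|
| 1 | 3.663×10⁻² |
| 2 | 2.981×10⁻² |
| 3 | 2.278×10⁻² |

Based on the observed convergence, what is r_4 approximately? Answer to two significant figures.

1.6e-2

First estimate the order: p ≈ ln(r_3/r_2) / ln(r_2/r_1) = ln(2.278×10⁻²/2.981×10⁻²)/ln(2.981×10⁻²/3.663×10⁻²) = ln(0.764173)/ln(0.813814) ≈ 1.3055.
Then r_4 ≈ r_3·(r_3/r_2)^p = 2.278×10⁻²·(0.764173)^1.3055 = 2.278×10⁻²·0.703893 ≈ 0.01603.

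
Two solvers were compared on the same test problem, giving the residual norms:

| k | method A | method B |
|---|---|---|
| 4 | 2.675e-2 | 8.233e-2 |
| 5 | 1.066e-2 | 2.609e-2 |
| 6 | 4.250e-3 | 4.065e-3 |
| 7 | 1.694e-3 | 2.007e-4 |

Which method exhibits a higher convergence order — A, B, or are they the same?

Method A: p ≈ ln(1.694e-3/4.250e-3)/ln(4.250e-3/1.066e-2) ≈ 1.00.
Method B: p ≈ ln(2.007e-4/4.065e-3)/ln(4.065e-3/2.609e-2) ≈ 1.62.
Method B has the higher order (≈1.6 vs ≈1.0).

B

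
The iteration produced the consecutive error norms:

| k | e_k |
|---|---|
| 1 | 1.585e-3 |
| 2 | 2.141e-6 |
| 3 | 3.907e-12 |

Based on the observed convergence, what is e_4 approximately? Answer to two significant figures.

First estimate the order: p ≈ ln(e_3/e_2) / ln(e_2/e_1) = ln(3.907e-12/2.141e-6)/ln(2.141e-6/1.585e-3) = ln(1.82485e-06)/ln(0.00135079) ≈ 2.0000.
Then e_4 ≈ e_3·(e_3/e_2)^p = 3.907e-12·(1.82485e-06)^2.0000 = 3.907e-12·3.33008e-12 ≈ 1.301e-23.

1.3e-23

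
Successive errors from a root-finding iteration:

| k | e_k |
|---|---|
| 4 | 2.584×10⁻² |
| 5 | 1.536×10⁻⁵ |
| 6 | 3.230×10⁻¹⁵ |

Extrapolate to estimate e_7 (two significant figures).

First estimate the order: p ≈ ln(e_6/e_5) / ln(e_5/e_4) = ln(3.230×10⁻¹⁵/1.536×10⁻⁵)/ln(1.536×10⁻⁵/2.584×10⁻²) = ln(2.10286e-10)/ln(0.000594427) ≈ 2.9998.
Then e_7 ≈ e_6·(e_6/e_5)^p = 3.230×10⁻¹⁵·(2.10286e-10)^2.9998 = 3.230×10⁻¹⁵·9.34042e-30 ≈ 3.017e-44.

3.0e-44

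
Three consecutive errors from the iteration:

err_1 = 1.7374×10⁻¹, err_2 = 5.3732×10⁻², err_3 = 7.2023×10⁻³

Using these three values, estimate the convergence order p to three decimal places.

p ≈ ln(err_3/err_2) / ln(err_2/err_1)
  = ln(7.2023×10⁻³/5.3732×10⁻²) / ln(5.3732×10⁻²/1.7374×10⁻¹)
  = ln(0.134041) / ln(0.309267)
  = -2.009610 / -1.173550 ≈ 1.712420

1.712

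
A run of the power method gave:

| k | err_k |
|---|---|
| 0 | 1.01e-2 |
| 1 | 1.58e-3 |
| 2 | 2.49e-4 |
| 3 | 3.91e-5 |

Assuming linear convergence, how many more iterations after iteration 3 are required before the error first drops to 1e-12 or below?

Rate ρ ≈ err_3/err_2 = 3.91e-5/2.49e-4 = 0.1570.
After j more steps, err_{3+j} ≈ 3.91e-5·ρ^j; need ρ^j ≤ 1e-12/3.91e-5 = 2.55754e-08.
j ≥ ln(2.55754e-08)/ln(0.1570) = -17.4816/-1.85151 = 9.442.
So 10 more iterations are needed.

10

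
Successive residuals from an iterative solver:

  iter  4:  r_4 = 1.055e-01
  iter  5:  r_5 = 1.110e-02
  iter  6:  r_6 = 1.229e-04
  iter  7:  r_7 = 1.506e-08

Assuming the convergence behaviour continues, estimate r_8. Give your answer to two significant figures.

2.3e-16

First estimate the order: p ≈ ln(r_7/r_6) / ln(r_6/r_5) = ln(1.506e-08/1.229e-04)/ln(1.229e-04/1.110e-02) = ln(0.000122539)/ln(0.0110721) ≈ 2.0001.
Then r_8 ≈ r_7·(r_7/r_6)^p = 1.506e-08·(0.000122539)^2.0001 = 1.506e-08·1.50023e-08 ≈ 2.259e-16.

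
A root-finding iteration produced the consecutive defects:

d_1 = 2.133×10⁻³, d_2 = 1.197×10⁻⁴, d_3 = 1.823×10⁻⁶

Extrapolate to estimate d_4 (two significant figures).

First estimate the order: p ≈ ln(d_3/d_2) / ln(d_2/d_1) = ln(1.823×10⁻⁶/1.197×10⁻⁴)/ln(1.197×10⁻⁴/2.133×10⁻³) = ln(0.0152297)/ln(0.0561181) ≈ 1.4528.
Then d_4 ≈ d_3·(d_3/d_2)^p = 1.823×10⁻⁶·(0.0152297)^1.4528 = 1.823×10⁻⁶·0.00228989 ≈ 4.174e-09.

4.2e-9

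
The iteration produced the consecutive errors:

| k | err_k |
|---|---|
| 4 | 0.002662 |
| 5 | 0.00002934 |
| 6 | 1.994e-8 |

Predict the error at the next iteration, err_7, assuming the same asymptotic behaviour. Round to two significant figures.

First estimate the order: p ≈ ln(err_6/err_5) / ln(err_5/err_4) = ln(1.994e-8/0.00002934)/ln(0.00002934/0.002662) = ln(0.000679618)/ln(0.0110218) ≈ 1.6181.
Then err_7 ≈ err_6·(err_6/err_5)^p = 1.994e-8·(0.000679618)^1.6181 = 1.994e-8·7.48665e-06 ≈ 1.493e-13.

1.5e-13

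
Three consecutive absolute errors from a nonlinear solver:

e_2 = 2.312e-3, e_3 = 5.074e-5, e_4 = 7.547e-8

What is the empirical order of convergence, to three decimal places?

p ≈ ln(e_4/e_3) / ln(e_3/e_2)
  = ln(7.547e-8/5.074e-5) / ln(5.074e-5/2.312e-3)
  = ln(0.00148739) / ln(0.0219464)
  = -6.510732 / -3.819152 ≈ 1.704759

1.705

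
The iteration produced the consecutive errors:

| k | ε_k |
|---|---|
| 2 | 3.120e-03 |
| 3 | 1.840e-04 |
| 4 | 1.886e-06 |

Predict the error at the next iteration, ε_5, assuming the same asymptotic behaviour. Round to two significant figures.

1.1e-9

First estimate the order: p ≈ ln(ε_4/ε_3) / ln(ε_3/ε_2) = ln(1.886e-06/1.840e-04)/ln(1.840e-04/3.120e-03) = ln(0.01025)/ln(0.0589744) ≈ 1.6182.
Then ε_5 ≈ ε_4·(ε_4/ε_3)^p = 1.886e-06·(0.01025)^1.6182 = 1.886e-06·0.000603884 ≈ 1.139e-09.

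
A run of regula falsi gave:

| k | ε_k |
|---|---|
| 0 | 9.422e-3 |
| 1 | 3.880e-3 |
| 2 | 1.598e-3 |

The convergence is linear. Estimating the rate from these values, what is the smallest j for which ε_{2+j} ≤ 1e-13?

Rate ρ ≈ ε_2/ε_1 = 1.598e-3/3.880e-3 = 0.4119.
After j more steps, ε_{2+j} ≈ 1.598e-3·ρ^j; need ρ^j ≤ 1e-13/1.598e-3 = 6.25782e-11.
j ≥ ln(6.25782e-11)/ln(0.4119) = -23.4946/-0.88697 = 26.489.
So 27 more iterations are needed.

27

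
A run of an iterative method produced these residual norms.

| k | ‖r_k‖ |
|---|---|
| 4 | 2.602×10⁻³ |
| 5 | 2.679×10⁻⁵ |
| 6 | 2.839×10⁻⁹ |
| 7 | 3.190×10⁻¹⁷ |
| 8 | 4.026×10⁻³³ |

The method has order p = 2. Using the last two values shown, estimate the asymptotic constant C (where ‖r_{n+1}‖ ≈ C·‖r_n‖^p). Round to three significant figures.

3.96

C ≈ ‖r_8‖ / ‖r_7‖^2
  = 4.026×10⁻³³ / (3.190×10⁻¹⁷)^2
  = 4.026×10⁻³³ / 1.01761e-33 ≈ 3.9563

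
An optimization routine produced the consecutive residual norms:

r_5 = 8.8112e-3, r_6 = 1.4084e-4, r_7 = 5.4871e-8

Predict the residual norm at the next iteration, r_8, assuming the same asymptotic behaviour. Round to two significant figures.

First estimate the order: p ≈ ln(r_7/r_6) / ln(r_6/r_5) = ln(5.4871e-8/1.4084e-4)/ln(1.4084e-4/8.8112e-3) = ln(0.000389598)/ln(0.0159842) ≈ 1.8980.
Then r_8 ≈ r_7·(r_7/r_6)^p = 5.4871e-8·(0.000389598)^1.8980 = 5.4871e-8·3.38057e-07 ≈ 1.855e-14.

1.9e-14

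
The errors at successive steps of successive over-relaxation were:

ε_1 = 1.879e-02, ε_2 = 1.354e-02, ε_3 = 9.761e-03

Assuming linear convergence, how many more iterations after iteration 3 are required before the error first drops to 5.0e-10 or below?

52

Rate ρ ≈ ε_3/ε_2 = 9.761e-03/1.354e-02 = 0.7209.
After j more steps, ε_{3+j} ≈ 9.761e-03·ρ^j; need ρ^j ≤ 5.0e-10/9.761e-03 = 5.12243e-08.
j ≥ ln(5.12243e-08)/ln(0.7209) = -16.7871/-0.32725 = 51.297.
So 52 more iterations are needed.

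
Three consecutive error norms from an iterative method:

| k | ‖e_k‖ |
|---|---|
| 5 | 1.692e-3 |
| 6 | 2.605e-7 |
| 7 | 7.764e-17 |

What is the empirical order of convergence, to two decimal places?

p ≈ ln(‖e_7‖/‖e_6‖) / ln(‖e_6‖/‖e_5‖)
  = ln(7.764e-17/2.605e-7) / ln(2.605e-7/1.692e-3)
  = ln(2.98042e-10) / ln(0.00015396)
  = -21.93379 / -8.77882 ≈ 2.49849

2.50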